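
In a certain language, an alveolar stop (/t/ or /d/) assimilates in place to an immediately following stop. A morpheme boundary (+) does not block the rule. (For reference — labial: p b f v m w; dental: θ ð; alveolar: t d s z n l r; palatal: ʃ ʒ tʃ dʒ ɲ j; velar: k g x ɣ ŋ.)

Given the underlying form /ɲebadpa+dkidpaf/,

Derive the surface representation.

[ɲebabpa+gkibpaf]

/d/ before /p/ (labial) → [b]
/d/ before /k/ (velar) → [g]
/d/ before /p/ (labial) → [b]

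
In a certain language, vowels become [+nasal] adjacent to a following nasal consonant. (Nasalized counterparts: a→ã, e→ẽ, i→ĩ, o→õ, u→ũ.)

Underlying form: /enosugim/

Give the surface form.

/e/ before nasal /n/ → [ẽ]
/i/ before nasal /m/ → [ĩ]

[ẽnosugĩm]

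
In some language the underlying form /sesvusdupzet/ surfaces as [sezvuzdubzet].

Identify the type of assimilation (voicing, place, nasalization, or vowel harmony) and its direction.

voicing assimilation, regressive

/s/→[z] /s/→[z] /p/→[b].
Each target copies a feature from the following segment, so the direction is regressive.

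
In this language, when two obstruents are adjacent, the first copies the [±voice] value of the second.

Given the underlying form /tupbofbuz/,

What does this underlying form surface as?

/p/ before /b/ (voiced) → [b]
/f/ before /b/ (voiced) → [v]

[tubbovbuz]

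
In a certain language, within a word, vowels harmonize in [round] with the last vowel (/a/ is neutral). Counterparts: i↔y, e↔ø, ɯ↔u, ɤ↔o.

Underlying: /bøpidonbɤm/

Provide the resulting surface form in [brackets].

/ø/ harmonizes with /ɤ/ ([-round]) → [e]
/o/ harmonizes with /ɤ/ ([-round]) → [ɤ]

[bepidɤnbɤm]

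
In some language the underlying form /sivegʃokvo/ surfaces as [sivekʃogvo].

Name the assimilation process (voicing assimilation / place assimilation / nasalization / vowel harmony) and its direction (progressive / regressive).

voicing assimilation, regressive

/g/→[k] /k/→[g].
Each target copies a feature from the following segment, so the direction is regressive.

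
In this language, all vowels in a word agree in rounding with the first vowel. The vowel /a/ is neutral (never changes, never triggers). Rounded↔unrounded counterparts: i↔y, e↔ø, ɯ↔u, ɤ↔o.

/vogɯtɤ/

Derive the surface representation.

/ɯ/ harmonizes with /o/ ([+round]) → [u]
/ɤ/ harmonizes with /o/ ([+round]) → [o]

[voguto]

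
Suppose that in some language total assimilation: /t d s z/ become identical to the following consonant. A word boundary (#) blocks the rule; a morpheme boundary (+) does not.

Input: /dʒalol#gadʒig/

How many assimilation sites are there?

0

No segment meets the rule's conditions.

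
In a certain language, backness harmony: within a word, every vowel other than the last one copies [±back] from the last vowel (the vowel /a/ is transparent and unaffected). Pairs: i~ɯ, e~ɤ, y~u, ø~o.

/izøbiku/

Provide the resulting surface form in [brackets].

[ɯzobɯku]

/i/ harmonizes with /u/ ([+back]) → [ɯ]
/ø/ harmonizes with /u/ ([+back]) → [o]
/i/ harmonizes with /u/ ([+back]) → [ɯ]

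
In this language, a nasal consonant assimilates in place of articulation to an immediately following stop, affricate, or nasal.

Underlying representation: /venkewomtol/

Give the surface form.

[veŋkewontol]

/n/ before /k/ (velar) → [ŋ]
/m/ before /t/ (alveolar) → [n]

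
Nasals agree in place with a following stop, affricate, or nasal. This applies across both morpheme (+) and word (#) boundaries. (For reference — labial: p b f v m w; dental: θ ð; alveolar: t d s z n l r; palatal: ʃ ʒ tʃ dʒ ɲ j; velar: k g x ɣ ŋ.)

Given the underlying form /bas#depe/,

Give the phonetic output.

[bas#depe]

no segment meets the rule's conditions; no change.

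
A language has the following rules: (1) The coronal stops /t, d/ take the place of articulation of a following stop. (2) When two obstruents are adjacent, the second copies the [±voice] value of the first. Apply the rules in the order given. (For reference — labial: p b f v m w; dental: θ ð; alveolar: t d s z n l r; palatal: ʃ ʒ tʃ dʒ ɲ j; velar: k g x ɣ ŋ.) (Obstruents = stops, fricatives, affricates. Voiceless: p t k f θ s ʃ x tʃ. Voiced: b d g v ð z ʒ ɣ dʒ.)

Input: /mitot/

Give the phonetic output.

Rule 1: no segment meets the rule's conditions; no change.
After rule 1: mitot
Rule 2: no segment meets the rule's conditions; no change.

[mitot]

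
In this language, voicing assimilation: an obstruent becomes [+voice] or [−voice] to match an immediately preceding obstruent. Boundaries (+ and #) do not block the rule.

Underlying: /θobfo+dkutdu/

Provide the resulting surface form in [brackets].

/f/ after /b/ (voiced) → [v]
/k/ after /d/ (voiced) → [g]
/d/ after /t/ (voiceless) → [t]

[θobvo+dguttu]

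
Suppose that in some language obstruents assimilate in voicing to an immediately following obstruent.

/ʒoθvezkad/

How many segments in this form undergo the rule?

/θ/ before /v/ (voiced) → [ð]
/z/ before /k/ (voiceless) → [s]
2 segments change.

2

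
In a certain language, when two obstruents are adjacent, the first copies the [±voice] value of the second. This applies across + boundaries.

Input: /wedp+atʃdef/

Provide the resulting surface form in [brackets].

[wetp+adʒdef]

/d/ before /p/ (voiceless) → [t]
/tʃ/ before /d/ (voiced) → [dʒ]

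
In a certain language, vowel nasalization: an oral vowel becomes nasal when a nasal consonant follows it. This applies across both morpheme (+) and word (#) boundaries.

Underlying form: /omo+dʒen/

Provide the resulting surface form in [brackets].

/o/ before nasal /m/ → [õ]
/e/ before nasal /n/ → [ẽ]

[õmo+dʒẽn]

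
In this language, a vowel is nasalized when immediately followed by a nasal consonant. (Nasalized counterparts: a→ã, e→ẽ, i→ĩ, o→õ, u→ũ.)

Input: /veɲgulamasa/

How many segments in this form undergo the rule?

/e/ before nasal /ɲ/ → [ẽ]
/a/ before nasal /m/ → [ã]
2 segments change.

2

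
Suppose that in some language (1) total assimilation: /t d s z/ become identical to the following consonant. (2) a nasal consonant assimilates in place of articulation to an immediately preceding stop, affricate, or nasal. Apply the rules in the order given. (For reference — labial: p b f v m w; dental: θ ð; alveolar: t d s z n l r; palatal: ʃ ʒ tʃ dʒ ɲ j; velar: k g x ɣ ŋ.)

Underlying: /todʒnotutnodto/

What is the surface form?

[todʒɲotunnotto]

Rule 1: /t/ before /n/ → [n] (total assimilation)
Rule 1: /d/ before /t/ → [t] (total assimilation)
After rule 1: todʒnotunnotto
Rule 2: /n/ after /dʒ/ (palatal) → [ɲ]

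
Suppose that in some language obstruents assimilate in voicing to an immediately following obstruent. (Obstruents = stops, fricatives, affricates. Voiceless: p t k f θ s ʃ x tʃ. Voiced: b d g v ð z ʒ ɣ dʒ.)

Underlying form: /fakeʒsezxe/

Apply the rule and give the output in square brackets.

[fakeʃsesxe]

/ʒ/ before /s/ (voiceless) → [ʃ]
/z/ before /x/ (voiceless) → [s]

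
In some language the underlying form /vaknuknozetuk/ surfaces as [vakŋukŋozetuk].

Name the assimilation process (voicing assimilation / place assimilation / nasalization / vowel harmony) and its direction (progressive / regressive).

place assimilation, progressive

/n/→[ŋ] /n/→[ŋ].
Each target copies a feature from the preceding segment, so the direction is progressive.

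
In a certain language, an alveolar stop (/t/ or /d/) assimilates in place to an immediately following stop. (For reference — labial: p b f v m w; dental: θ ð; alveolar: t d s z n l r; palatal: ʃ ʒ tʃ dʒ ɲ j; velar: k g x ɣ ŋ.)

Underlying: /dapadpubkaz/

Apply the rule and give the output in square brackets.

/d/ before /p/ (labial) → [b]

[dapabpubkaz]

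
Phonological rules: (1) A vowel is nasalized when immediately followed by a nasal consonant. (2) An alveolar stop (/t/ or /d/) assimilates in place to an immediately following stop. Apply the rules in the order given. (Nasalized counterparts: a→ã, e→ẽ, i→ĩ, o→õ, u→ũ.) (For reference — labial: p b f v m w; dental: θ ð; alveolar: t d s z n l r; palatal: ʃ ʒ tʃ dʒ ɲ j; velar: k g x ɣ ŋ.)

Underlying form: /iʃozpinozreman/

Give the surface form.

Rule 1: /i/ before nasal /n/ → [ĩ]
Rule 1: /e/ before nasal /m/ → [ẽ]
Rule 1: /a/ before nasal /n/ → [ã]
After rule 1: iʃozpĩnozrẽmãn
Rule 2: no segment meets the rule's conditions; no change.

[iʃozpĩnozrẽmãn]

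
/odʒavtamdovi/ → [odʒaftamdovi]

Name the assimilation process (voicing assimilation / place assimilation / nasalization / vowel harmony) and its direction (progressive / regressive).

voicing assimilation, regressive

/v/→[f].
Each target copies a feature from the following segment, so the direction is regressive.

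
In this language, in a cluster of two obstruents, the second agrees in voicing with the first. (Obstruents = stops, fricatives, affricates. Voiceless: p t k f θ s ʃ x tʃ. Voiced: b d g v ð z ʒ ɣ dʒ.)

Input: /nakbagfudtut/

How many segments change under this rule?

3

/b/ after /k/ (voiceless) → [p]
/f/ after /g/ (voiced) → [v]
/t/ after /d/ (voiced) → [d]
3 segments change.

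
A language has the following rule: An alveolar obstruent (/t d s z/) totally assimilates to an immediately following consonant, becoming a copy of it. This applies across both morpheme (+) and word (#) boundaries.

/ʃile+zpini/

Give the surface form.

/z/ before /p/ → [p] (total assimilation)

[ʃile+ppini]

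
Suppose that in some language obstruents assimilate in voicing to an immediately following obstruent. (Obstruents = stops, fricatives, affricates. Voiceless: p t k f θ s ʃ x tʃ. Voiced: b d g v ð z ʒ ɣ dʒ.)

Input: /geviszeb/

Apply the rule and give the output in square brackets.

/s/ before /z/ (voiced) → [z]

[gevizzeb]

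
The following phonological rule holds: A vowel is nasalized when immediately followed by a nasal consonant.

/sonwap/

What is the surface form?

[sõnwap]

/o/ before nasal /n/ → [õ]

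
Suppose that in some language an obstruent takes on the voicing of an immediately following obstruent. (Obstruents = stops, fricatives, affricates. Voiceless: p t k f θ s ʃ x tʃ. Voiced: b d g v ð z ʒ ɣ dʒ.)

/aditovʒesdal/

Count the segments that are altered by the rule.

1

/s/ before /d/ (voiced) → [z]
1 segment changes.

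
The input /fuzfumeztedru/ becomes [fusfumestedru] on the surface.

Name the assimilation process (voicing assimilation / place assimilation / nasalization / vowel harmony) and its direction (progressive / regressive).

/z/→[s] /z/→[s].
Each target copies a feature from the following segment, so the direction is regressive.

voicing assimilation, regressive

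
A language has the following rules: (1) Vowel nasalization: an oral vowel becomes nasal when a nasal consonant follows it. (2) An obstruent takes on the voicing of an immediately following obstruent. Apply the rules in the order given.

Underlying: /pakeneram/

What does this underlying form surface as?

Rule 1: /e/ before nasal /n/ → [ẽ]
Rule 1: /a/ before nasal /m/ → [ã]
After rule 1: pakẽnerãm
Rule 2: no segment meets the rule's conditions; no change.

[pakẽnerãm]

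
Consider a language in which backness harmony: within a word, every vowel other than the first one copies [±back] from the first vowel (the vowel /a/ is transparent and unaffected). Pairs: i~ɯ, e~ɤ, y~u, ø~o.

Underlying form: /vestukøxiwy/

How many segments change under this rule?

1

/u/ harmonizes with /e/ ([-back]) → [y]
1 segment changes.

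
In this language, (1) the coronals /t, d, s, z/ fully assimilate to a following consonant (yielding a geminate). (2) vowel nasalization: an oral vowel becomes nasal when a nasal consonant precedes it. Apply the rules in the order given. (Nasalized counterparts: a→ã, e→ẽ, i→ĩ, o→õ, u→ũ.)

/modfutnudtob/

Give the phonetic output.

Rule 1: /d/ before /f/ → [f] (total assimilation)
Rule 1: /t/ before /n/ → [n] (total assimilation)
Rule 1: /d/ before /t/ → [t] (total assimilation)
After rule 1: moffunnuttob
Rule 2: /o/ after nasal /m/ → [õ]
Rule 2: /u/ after nasal /n/ → [ũ]

[mõffunnũttob]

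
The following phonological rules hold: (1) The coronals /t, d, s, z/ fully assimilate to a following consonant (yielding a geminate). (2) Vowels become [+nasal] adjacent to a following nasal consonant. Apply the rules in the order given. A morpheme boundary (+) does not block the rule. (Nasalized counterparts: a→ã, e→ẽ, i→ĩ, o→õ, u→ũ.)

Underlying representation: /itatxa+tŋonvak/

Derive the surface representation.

Rule 1: /t/ before /x/ → [x] (total assimilation)
Rule 1: /t/ before /ŋ/ → [ŋ] (total assimilation)
After rule 1: itaxxa+ŋŋonvak
Rule 2: /a/ before nasal /ŋ/ → [ã]
Rule 2: /o/ before nasal /n/ → [õ]

[itaxxã+ŋŋõnvak]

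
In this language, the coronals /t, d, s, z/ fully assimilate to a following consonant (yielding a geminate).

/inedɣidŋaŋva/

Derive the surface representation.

/d/ before /ɣ/ → [ɣ] (total assimilation)
/d/ before /ŋ/ → [ŋ] (total assimilation)

[ineɣɣiŋŋaŋva]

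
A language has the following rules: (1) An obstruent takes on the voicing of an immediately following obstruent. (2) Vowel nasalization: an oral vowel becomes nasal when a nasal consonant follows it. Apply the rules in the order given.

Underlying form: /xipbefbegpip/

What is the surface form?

[xibbevbekpip]

Rule 1: /p/ before /b/ (voiced) → [b]
Rule 1: /f/ before /b/ (voiced) → [v]
Rule 1: /g/ before /p/ (voiceless) → [k]
After rule 1: xibbevbekpip
Rule 2: no segment meets the rule's conditions; no change.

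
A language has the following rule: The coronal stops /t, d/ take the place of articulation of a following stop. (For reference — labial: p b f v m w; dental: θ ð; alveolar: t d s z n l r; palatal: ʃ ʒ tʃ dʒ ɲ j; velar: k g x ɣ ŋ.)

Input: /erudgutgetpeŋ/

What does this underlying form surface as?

[eruggukgeppeŋ]

/d/ before /g/ (velar) → [g]
/t/ before /g/ (velar) → [k]
/t/ before /p/ (labial) → [p]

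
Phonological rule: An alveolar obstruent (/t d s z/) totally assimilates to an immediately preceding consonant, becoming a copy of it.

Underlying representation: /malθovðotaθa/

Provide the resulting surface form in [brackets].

[malθovðotaθa]

no segment meets the rule's conditions; no change.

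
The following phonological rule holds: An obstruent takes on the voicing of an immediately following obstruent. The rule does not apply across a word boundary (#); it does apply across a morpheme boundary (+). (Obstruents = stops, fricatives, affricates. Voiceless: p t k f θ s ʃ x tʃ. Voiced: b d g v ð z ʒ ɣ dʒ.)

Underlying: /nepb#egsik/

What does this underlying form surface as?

[nebb#eksik]

/p/ before /b/ (voiced) → [b]
/g/ before /s/ (voiceless) → [k]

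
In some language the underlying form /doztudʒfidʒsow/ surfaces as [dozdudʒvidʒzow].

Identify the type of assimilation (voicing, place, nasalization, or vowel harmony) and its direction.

/t/→[d] /f/→[v] /s/→[z].
Each target copies a feature from the preceding segment, so the direction is progressive.

voicing assimilation, progressive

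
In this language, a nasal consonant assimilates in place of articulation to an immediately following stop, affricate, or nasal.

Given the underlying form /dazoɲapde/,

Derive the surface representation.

no segment meets the rule's conditions; no change.

[dazoɲapde]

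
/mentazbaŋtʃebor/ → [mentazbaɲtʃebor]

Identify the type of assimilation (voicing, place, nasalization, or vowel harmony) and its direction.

/ŋ/→[ɲ].
Each target copies a feature from the following segment, so the direction is regressive.

place assimilation, regressive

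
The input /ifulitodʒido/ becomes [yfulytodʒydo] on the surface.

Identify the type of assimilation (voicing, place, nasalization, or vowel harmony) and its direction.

/i/→[y] /i/→[y] /i/→[y].
Vowels agree with the last vowel, so the harmony is regressive.

vowel harmony, regressive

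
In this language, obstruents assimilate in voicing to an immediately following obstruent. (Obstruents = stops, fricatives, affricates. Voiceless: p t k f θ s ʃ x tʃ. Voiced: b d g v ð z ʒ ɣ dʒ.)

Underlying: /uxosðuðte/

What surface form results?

[uxozðuθte]

/s/ before /ð/ (voiced) → [z]
/ð/ before /t/ (voiceless) → [θ]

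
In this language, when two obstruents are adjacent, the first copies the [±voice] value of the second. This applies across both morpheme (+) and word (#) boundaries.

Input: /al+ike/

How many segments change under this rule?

0

No segment meets the rule's conditions.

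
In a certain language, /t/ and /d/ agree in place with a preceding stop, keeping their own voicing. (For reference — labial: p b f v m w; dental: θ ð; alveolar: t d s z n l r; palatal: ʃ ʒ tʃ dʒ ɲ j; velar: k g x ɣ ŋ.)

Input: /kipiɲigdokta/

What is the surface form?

/d/ after /g/ (velar) → [g]
/t/ after /k/ (velar) → [k]

[kipiɲiggokka]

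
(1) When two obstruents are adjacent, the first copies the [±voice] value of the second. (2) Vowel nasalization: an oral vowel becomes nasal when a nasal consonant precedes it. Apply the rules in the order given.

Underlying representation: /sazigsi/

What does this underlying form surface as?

Rule 1: /g/ before /s/ (voiceless) → [k]
After rule 1: saziksi
Rule 2: no segment meets the rule's conditions; no change.

[saziksi]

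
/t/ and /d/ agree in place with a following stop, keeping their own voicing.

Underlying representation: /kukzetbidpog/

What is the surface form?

[kukzepbibpog]

/t/ before /b/ (labial) → [p]
/d/ before /p/ (labial) → [b]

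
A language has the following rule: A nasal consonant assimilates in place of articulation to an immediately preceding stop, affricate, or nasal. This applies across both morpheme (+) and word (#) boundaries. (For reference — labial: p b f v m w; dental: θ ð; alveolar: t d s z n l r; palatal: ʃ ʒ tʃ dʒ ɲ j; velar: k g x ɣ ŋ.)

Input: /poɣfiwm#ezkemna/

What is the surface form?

/n/ after /m/ (labial) → [m]

[poɣfiwm#ezkemma]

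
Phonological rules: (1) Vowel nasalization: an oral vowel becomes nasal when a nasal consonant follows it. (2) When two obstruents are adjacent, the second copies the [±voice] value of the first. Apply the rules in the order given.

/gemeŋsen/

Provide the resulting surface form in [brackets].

[gẽmẽŋsẽn]

Rule 1: /e/ before nasal /m/ → [ẽ]
Rule 1: /e/ before nasal /ŋ/ → [ẽ]
Rule 1: /e/ before nasal /n/ → [ẽ]
After rule 1: gẽmẽŋsẽn
Rule 2: no segment meets the rule's conditions; no change.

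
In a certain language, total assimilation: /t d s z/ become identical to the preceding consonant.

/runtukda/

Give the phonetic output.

/t/ after /n/ → [n] (total assimilation)
/d/ after /k/ → [k] (total assimilation)

[runnukka]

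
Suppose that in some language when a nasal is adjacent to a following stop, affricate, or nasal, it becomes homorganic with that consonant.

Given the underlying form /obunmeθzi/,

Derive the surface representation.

/n/ before /m/ (labial) → [m]

[obummeθzi]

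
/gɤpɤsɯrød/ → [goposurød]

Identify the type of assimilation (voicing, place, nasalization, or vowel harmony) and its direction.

/ɤ/→[o] /ɤ/→[o] /ɯ/→[u].
Vowels agree with the last vowel, so the harmony is regressive.

vowel harmony, regressive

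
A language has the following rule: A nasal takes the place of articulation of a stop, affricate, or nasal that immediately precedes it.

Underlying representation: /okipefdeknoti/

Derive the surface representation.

/n/ after /k/ (velar) → [ŋ]

[okipefdekŋoti]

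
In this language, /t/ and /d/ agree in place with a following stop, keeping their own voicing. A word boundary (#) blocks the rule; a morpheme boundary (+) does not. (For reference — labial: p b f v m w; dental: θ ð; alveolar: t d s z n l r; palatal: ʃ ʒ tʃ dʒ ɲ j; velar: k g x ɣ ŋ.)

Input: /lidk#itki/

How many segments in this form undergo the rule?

/d/ before /k/ (velar) → [g]
/t/ before /k/ (velar) → [k]
2 segments change.

2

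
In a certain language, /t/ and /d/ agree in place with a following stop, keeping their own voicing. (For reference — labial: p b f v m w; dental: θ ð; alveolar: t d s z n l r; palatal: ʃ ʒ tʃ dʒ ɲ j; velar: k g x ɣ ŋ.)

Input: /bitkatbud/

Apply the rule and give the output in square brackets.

/t/ before /k/ (velar) → [k]
/t/ before /b/ (labial) → [p]

[bikkapbud]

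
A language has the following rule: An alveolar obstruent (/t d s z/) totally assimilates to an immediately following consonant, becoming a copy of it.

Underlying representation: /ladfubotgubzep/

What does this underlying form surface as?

[laffuboggubzep]

/d/ before /f/ → [f] (total assimilation)
/t/ before /g/ → [g] (total assimilation)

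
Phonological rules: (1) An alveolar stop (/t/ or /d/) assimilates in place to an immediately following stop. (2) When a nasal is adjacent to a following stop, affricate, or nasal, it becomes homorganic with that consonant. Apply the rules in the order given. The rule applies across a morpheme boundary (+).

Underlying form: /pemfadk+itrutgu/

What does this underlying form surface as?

[pemfagk+itrukgu]

Rule 1: /d/ before /k/ (velar) → [g]
Rule 1: /t/ before /g/ (velar) → [k]
After rule 1: pemfagk+itrukgu
Rule 2: no segment meets the rule's conditions; no change.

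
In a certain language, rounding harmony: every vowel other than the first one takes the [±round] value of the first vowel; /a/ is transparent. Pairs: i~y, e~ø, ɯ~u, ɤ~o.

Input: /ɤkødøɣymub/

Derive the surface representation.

/ø/ harmonizes with /ɤ/ ([-round]) → [e]
/ø/ harmonizes with /ɤ/ ([-round]) → [e]
/y/ harmonizes with /ɤ/ ([-round]) → [i]
/u/ harmonizes with /ɤ/ ([-round]) → [ɯ]

[ɤkedeɣimɯb]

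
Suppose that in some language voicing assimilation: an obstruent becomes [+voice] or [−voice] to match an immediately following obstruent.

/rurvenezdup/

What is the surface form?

no segment meets the rule's conditions; no change.

[rurvenezdup]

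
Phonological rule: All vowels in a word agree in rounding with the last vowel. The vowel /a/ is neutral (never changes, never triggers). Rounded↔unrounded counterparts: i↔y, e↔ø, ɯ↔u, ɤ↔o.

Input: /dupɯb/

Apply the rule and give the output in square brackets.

/u/ harmonizes with /ɯ/ ([-round]) → [ɯ]

[dɯpɯb]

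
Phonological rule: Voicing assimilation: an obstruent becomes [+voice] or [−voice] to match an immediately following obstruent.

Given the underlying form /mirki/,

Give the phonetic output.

[mirki]

no segment meets the rule's conditions; no change.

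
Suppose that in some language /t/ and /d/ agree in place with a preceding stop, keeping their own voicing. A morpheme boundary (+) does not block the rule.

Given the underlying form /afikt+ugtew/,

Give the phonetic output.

/t/ after /k/ (velar) → [k]
/t/ after /g/ (velar) → [k]

[afikk+ugkew]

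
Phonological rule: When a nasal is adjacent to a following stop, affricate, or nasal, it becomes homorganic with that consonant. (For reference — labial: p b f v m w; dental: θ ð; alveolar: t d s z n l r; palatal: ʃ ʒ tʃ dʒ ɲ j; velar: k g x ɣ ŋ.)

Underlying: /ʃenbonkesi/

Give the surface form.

[ʃemboŋkesi]

/n/ before /b/ (labial) → [m]
/n/ before /k/ (velar) → [ŋ]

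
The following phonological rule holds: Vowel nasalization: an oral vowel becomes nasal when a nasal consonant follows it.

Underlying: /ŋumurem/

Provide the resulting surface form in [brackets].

[ŋũmurẽm]

/u/ before nasal /m/ → [ũ]
/e/ before nasal /m/ → [ẽ]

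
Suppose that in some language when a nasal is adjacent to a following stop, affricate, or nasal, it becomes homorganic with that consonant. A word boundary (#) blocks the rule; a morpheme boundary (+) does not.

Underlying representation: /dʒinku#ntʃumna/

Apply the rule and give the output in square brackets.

[dʒiŋku#ɲtʃunna]

/n/ before /k/ (velar) → [ŋ]
/n/ before /tʃ/ (palatal) → [ɲ]
/m/ before /n/ (alveolar) → [n]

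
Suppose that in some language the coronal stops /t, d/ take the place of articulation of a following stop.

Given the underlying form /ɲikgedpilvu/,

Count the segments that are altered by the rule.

/d/ before /p/ (labial) → [b]
1 segment changes.

1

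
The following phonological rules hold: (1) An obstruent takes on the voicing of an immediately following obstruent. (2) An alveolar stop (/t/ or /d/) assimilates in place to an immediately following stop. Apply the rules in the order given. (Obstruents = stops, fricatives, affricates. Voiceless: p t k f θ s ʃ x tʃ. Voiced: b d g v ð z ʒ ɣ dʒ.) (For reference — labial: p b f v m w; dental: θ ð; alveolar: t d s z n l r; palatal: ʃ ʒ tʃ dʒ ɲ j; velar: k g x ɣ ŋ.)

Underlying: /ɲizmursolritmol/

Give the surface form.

Rule 1: no segment meets the rule's conditions; no change.
After rule 1: ɲizmursolritmol
Rule 2: no segment meets the rule's conditions; no change.

[ɲizmursolritmol]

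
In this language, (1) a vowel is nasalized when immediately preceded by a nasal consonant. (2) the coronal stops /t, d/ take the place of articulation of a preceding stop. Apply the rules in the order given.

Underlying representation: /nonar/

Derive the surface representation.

[nõnãr]

Rule 1: /o/ after nasal /n/ → [õ]
Rule 1: /a/ after nasal /n/ → [ã]
After rule 1: nõnãr
Rule 2: no segment meets the rule's conditions; no change.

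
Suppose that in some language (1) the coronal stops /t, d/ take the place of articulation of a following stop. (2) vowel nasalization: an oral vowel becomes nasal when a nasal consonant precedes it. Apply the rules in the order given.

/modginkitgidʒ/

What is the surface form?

Rule 1: /d/ before /g/ (velar) → [g]
Rule 1: /t/ before /g/ (velar) → [k]
After rule 1: mogginkikgidʒ
Rule 2: /o/ after nasal /m/ → [õ]

[mõgginkikgidʒ]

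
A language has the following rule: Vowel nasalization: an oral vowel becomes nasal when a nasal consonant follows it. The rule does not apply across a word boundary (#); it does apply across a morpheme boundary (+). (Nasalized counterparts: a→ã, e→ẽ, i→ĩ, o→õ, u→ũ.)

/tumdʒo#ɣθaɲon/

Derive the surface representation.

/u/ before nasal /m/ → [ũ]
/a/ before nasal /ɲ/ → [ã]
/o/ before nasal /n/ → [õ]

[tũmdʒo#ɣθãɲõn]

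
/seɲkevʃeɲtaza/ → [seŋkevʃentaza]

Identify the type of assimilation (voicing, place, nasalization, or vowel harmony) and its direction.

place assimilation, regressive

/ɲ/→[ŋ] /ɲ/→[n].
Each target copies a feature from the following segment, so the direction is regressive.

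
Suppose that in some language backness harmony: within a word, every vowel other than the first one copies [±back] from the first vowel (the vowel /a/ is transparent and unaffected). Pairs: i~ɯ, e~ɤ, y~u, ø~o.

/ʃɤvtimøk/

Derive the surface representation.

[ʃɤvtɯmok]

/i/ harmonizes with /ɤ/ ([+back]) → [ɯ]
/ø/ harmonizes with /ɤ/ ([+back]) → [o]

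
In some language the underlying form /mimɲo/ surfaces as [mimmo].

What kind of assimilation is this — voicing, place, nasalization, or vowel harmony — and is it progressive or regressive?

place assimilation, progressive

/ɲ/→[m].
Each target copies a feature from the preceding segment, so the direction is progressive.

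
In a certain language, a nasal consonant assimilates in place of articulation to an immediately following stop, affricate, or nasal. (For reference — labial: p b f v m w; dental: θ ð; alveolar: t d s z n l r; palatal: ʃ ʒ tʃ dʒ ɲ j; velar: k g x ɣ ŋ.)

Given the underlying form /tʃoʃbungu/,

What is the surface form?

[tʃoʃbuŋgu]

/n/ before /g/ (velar) → [ŋ]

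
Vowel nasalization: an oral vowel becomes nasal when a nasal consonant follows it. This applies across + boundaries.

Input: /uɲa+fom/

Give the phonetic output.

/u/ before nasal /ɲ/ → [ũ]
/o/ before nasal /m/ → [õ]

[ũɲa+fõm]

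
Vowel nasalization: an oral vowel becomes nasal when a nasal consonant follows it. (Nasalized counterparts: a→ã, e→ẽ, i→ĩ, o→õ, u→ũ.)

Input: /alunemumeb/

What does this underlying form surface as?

/u/ before nasal /n/ → [ũ]
/e/ before nasal /m/ → [ẽ]
/u/ before nasal /m/ → [ũ]

[alũnẽmũmeb]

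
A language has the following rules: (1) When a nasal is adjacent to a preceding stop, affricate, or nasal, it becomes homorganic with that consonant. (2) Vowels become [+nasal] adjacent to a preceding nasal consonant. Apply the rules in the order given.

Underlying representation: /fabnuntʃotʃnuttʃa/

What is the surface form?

[fabmũntʃotʃɲũttʃa]

Rule 1: /n/ after /b/ (labial) → [m]
Rule 1: /n/ after /tʃ/ (palatal) → [ɲ]
After rule 1: fabmuntʃotʃɲuttʃa
Rule 2: /u/ after nasal /m/ → [ũ]
Rule 2: /u/ after nasal /ɲ/ → [ũ]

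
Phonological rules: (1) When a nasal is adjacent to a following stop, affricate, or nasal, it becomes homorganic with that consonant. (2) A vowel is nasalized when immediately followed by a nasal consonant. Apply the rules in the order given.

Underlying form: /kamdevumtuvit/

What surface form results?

[kãndevũntuvit]

Rule 1: /m/ before /d/ (alveolar) → [n]
Rule 1: /m/ before /t/ (alveolar) → [n]
After rule 1: kandevuntuvit
Rule 2: /a/ before nasal /n/ → [ã]
Rule 2: /u/ before nasal /n/ → [ũ]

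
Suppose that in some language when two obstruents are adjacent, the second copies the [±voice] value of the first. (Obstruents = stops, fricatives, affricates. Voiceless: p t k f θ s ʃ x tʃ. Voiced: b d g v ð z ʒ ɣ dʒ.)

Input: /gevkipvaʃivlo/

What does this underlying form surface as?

[gevgipfaʃivlo]

/k/ after /v/ (voiced) → [g]
/v/ after /p/ (voiceless) → [f]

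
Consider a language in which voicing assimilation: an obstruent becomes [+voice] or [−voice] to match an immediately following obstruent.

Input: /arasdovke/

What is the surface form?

/s/ before /d/ (voiced) → [z]
/v/ before /k/ (voiceless) → [f]

[arazdofke]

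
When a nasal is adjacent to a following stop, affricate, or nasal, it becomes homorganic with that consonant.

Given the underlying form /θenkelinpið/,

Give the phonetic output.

[θeŋkelimpið]

/n/ before /k/ (velar) → [ŋ]
/n/ before /p/ (labial) → [m]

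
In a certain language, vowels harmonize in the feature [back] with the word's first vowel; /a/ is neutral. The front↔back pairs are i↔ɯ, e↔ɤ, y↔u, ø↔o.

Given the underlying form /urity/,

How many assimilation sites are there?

2

/i/ harmonizes with /u/ ([+back]) → [ɯ]
/y/ harmonizes with /u/ ([+back]) → [u]
2 segments change.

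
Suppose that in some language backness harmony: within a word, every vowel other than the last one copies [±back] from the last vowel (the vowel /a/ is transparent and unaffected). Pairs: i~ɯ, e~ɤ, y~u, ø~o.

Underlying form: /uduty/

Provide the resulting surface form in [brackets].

[ydyty]

/u/ harmonizes with /y/ ([-back]) → [y]
/u/ harmonizes with /y/ ([-back]) → [y]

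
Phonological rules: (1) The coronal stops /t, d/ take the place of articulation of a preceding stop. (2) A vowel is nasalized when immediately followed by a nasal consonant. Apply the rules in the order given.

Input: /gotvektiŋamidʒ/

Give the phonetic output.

Rule 1: /t/ after /k/ (velar) → [k]
After rule 1: gotvekkiŋamidʒ
Rule 2: /i/ before nasal /ŋ/ → [ĩ]
Rule 2: /a/ before nasal /m/ → [ã]

[gotvekkĩŋãmidʒ]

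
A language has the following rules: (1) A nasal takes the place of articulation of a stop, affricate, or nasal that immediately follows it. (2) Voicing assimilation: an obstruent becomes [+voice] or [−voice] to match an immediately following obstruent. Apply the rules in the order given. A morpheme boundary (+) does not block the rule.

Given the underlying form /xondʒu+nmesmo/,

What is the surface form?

Rule 1: /n/ before /dʒ/ (palatal) → [ɲ]
Rule 1: /n/ before /m/ (labial) → [m]
After rule 1: xoɲdʒu+mmesmo
Rule 2: no segment meets the rule's conditions; no change.

[xoɲdʒu+mmesmo]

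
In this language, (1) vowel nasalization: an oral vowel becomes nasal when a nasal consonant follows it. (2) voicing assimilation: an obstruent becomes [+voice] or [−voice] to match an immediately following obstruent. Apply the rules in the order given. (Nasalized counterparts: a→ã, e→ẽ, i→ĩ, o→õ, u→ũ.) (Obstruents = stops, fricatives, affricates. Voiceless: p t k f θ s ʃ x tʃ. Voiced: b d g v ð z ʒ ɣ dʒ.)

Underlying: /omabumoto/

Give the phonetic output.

[õmabũmoto]

Rule 1: /o/ before nasal /m/ → [õ]
Rule 1: /u/ before nasal /m/ → [ũ]
After rule 1: õmabũmoto
Rule 2: no segment meets the rule's conditions; no change.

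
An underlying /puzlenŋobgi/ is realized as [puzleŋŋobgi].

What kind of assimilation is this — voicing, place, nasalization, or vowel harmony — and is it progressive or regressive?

place assimilation, regressive

/n/→[ŋ].
Each target copies a feature from the following segment, so the direction is regressive.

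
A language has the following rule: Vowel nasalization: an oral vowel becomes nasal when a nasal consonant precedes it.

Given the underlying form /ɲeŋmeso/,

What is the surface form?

[ɲẽŋmẽso]

/e/ after nasal /ɲ/ → [ẽ]
/e/ after nasal /m/ → [ẽ]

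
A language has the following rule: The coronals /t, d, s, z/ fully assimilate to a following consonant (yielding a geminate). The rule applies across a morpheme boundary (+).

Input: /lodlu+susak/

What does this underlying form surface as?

/d/ before /l/ → [l] (total assimilation)

[lollu+susak]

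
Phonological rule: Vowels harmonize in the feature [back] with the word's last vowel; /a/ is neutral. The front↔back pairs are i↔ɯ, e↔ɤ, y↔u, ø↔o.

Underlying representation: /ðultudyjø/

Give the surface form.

/u/ harmonizes with /ø/ ([-back]) → [y]
/u/ harmonizes with /ø/ ([-back]) → [y]

[ðyltydyjø]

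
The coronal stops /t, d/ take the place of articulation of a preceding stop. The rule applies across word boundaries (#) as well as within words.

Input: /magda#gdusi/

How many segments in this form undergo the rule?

/d/ after /g/ (velar) → [g]
/d/ after /g/ (velar) → [g]
2 segments change.

2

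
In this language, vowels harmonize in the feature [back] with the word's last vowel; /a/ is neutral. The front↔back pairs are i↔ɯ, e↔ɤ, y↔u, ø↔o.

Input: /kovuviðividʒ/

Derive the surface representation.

/o/ harmonizes with /i/ ([-back]) → [ø]
/u/ harmonizes with /i/ ([-back]) → [y]

[køvyviðividʒ]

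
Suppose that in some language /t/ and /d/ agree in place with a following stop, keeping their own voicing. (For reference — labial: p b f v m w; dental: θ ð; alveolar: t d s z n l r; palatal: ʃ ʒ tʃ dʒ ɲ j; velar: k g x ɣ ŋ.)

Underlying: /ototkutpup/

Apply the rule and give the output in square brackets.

/t/ before /k/ (velar) → [k]
/t/ before /p/ (labial) → [p]

[otokkuppup]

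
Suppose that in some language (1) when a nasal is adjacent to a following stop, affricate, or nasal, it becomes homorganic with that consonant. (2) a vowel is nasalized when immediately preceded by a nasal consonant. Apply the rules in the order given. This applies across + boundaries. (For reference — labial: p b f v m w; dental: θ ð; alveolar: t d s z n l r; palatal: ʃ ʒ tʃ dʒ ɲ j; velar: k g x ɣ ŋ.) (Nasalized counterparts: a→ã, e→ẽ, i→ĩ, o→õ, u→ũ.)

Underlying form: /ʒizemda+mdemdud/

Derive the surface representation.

[ʒizenda+ndendud]

Rule 1: /m/ before /d/ (alveolar) → [n]
Rule 1: /m/ before /d/ (alveolar) → [n]
Rule 1: /m/ before /d/ (alveolar) → [n]
After rule 1: ʒizenda+ndendud
Rule 2: no segment meets the rule's conditions; no change.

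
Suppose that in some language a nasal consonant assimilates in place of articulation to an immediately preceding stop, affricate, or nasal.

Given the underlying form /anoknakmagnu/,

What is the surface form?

[anokŋakŋagŋu]

/n/ after /k/ (velar) → [ŋ]
/m/ after /k/ (velar) → [ŋ]
/n/ after /g/ (velar) → [ŋ]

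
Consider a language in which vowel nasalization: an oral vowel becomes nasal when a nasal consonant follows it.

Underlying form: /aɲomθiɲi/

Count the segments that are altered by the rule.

/a/ before nasal /ɲ/ → [ã]
/o/ before nasal /m/ → [õ]
/i/ before nasal /ɲ/ → [ĩ]
3 segments change.

3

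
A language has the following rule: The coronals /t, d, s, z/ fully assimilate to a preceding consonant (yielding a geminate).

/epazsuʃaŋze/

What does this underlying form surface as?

[epazzuʃaŋŋe]

/s/ after /z/ → [z] (total assimilation)
/z/ after /ŋ/ → [ŋ] (total assimilation)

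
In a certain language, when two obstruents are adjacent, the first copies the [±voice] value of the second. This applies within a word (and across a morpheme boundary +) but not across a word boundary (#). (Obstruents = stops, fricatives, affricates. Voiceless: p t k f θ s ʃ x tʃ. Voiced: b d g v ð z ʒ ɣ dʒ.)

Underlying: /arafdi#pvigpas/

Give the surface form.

[aravdi#bvikpas]

/f/ before /d/ (voiced) → [v]
/p/ before /v/ (voiced) → [b]
/g/ before /p/ (voiceless) → [k]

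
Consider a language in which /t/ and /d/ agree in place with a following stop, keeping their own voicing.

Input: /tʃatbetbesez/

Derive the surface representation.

/t/ before /b/ (labial) → [p]
/t/ before /b/ (labial) → [p]

[tʃapbepbesez]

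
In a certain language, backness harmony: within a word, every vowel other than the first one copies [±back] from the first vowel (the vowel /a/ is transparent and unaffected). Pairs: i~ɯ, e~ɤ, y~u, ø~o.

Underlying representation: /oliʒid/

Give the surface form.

[olɯʒɯd]

/i/ harmonizes with /o/ ([+back]) → [ɯ]
/i/ harmonizes with /o/ ([+back]) → [ɯ]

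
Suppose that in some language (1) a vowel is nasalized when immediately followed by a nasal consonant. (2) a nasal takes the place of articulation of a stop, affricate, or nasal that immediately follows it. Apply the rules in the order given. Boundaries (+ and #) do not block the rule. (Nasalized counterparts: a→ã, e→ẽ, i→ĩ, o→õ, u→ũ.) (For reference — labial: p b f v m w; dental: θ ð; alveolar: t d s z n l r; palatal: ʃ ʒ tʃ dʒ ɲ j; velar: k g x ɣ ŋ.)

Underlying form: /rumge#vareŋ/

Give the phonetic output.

[rũŋge#varẽŋ]

Rule 1: /u/ before nasal /m/ → [ũ]
Rule 1: /e/ before nasal /ŋ/ → [ẽ]
After rule 1: rũmge#varẽŋ
Rule 2: /m/ before /g/ (velar) → [ŋ]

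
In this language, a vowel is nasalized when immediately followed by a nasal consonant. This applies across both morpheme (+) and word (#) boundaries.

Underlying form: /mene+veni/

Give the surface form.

/e/ before nasal /n/ → [ẽ]
/e/ before nasal /n/ → [ẽ]

[mẽne+vẽni]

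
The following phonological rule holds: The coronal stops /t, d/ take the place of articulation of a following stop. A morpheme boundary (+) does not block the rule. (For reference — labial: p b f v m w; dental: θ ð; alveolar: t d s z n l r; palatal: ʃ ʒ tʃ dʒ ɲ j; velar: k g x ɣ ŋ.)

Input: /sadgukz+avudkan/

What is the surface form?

/d/ before /g/ (velar) → [g]
/d/ before /k/ (velar) → [g]

[saggukz+avugkan]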